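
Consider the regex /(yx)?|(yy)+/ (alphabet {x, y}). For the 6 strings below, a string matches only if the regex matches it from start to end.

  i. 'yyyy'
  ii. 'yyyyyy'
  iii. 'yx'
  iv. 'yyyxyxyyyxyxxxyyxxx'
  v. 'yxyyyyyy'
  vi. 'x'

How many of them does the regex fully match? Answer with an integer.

3

i → match
ii → match
iii → match
iv → no match
v → no match
vi → no match
Total matched: 3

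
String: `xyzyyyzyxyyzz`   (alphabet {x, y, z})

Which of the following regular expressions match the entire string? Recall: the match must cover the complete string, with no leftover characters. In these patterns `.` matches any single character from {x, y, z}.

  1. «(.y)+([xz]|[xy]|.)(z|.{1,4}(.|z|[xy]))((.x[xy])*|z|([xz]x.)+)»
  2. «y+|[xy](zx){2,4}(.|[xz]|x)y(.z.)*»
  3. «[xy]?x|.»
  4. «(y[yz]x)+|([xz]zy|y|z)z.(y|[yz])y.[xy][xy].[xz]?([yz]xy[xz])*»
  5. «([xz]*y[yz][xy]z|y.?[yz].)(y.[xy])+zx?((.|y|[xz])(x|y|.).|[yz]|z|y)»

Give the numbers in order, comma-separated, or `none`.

1

1 → match
2 → no match
3 → no match
4 → no match
5 → no match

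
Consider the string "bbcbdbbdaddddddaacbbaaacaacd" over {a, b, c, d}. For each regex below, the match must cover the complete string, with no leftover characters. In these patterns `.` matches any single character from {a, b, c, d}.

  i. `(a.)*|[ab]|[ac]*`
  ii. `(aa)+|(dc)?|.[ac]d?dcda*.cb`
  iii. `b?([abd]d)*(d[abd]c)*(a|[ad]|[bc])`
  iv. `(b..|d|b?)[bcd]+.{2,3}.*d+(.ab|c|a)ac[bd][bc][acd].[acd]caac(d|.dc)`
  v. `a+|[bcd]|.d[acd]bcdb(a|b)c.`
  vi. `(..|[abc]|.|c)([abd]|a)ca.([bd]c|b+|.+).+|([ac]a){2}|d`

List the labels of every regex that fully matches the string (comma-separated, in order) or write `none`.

iv

i → no match
ii → no match
iii → no match
iv → match
v → no match
vi → no match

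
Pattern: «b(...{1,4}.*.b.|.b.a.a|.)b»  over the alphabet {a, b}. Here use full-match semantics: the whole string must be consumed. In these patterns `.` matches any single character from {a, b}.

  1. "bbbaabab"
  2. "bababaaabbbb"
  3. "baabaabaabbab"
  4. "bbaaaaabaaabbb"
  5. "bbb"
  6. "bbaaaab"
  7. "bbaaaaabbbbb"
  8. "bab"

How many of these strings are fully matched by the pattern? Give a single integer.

7

1 → match
2 → match
3 → match
4 → match
5 → match
6 → no match
7 → match
8 → match
Total matched: 7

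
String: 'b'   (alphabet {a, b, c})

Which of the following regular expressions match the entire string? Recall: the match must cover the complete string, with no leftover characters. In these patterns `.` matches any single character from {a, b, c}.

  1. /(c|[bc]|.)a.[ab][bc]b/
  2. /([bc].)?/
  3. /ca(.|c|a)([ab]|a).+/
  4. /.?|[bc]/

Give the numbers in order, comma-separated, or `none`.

1 → no match
2 → no match
3 → no match — must start with 'ca'
4 → match

4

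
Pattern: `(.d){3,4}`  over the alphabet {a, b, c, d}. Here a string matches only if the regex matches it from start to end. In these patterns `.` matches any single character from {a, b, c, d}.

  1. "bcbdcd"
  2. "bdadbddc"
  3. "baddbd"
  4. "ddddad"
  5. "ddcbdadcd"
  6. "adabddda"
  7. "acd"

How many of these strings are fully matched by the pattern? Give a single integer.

1

1 → no match
2 → no match — must end with "d"
3 → no match
4 → match
5 → no match
6 → no match — must end with "d"
7 → no match
Total matched: 1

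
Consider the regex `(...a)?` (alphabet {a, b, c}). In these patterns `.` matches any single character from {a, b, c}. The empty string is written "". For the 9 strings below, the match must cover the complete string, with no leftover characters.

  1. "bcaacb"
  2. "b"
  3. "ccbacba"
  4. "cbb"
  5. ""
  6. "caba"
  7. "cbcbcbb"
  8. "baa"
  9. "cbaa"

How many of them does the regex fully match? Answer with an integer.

1 → no match
2 → no match
3 → no match
4 → no match
5 → match
6 → match
7 → no match
8 → no match
9 → match
Total matched: 3

3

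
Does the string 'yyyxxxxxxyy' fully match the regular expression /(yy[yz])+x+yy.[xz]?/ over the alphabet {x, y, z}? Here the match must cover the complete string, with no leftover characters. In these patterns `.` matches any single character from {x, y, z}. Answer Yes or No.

No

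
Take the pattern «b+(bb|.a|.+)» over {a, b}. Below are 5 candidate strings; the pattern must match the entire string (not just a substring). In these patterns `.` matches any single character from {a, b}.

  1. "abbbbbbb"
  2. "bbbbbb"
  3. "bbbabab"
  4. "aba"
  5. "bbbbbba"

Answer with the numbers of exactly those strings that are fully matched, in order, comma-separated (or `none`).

2, 3, 5

1 → no match — must start with "b"
2 → match
3 → match
4 → no match — must start with "b"
5 → match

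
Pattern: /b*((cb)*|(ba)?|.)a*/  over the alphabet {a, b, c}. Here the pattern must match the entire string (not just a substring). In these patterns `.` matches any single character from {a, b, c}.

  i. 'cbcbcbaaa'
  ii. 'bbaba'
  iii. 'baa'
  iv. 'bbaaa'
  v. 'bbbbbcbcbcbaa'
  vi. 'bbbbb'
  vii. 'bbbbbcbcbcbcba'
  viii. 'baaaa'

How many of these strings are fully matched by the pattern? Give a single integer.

i → match
ii → no match
iii → match
iv → match
v → match
vi → match
vii → match
viii → match
Total matched: 7

7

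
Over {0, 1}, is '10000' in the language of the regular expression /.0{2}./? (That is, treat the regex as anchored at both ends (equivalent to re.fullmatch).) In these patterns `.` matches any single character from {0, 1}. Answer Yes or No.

No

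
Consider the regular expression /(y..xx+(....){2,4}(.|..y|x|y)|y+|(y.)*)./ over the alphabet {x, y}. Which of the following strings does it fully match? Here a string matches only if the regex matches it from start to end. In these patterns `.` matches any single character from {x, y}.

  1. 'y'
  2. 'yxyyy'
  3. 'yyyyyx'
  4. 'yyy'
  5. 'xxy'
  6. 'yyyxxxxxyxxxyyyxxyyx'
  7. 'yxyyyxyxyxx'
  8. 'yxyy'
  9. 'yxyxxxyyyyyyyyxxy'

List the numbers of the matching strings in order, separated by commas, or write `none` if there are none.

1 → match
2 → match
3 → match
4 → match
5 → no match
6 → match
7 → match
8 → no match
9 → no match

1, 2, 3, 4, 6, 7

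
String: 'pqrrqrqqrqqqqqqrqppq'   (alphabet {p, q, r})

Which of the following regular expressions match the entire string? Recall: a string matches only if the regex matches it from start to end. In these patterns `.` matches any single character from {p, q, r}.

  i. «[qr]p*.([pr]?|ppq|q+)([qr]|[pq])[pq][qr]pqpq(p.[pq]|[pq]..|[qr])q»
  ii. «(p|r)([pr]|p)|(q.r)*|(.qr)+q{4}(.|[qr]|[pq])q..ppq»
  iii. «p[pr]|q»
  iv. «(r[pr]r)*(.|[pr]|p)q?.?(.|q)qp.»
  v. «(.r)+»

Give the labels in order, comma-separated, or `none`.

ii

i → no match
ii → match
iii → no match
iv → no match
v → no match — must end with 'r'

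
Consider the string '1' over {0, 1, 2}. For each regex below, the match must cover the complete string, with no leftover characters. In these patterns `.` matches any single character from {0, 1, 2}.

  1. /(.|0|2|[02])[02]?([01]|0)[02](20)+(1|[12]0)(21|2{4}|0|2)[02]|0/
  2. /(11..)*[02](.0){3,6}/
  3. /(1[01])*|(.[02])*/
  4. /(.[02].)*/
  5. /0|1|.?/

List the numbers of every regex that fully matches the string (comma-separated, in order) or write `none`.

5

1 → no match
2 → no match — must end with '0'
3 → no match
4 → no match
5 → match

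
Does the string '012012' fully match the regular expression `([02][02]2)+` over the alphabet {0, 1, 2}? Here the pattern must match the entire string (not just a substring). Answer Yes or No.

No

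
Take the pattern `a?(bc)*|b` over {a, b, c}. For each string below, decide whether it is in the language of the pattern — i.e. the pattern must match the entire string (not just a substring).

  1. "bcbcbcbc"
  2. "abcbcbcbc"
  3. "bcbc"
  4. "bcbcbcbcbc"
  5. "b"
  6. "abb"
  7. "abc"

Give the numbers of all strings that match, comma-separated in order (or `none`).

1, 2, 3, 4, 5, 7

1 → match
2 → match
3 → match
4 → match
5 → match
6 → no match
7 → match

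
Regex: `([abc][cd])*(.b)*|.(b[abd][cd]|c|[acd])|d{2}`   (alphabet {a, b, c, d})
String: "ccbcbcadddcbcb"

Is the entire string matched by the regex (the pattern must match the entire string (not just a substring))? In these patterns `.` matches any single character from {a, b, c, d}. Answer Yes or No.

No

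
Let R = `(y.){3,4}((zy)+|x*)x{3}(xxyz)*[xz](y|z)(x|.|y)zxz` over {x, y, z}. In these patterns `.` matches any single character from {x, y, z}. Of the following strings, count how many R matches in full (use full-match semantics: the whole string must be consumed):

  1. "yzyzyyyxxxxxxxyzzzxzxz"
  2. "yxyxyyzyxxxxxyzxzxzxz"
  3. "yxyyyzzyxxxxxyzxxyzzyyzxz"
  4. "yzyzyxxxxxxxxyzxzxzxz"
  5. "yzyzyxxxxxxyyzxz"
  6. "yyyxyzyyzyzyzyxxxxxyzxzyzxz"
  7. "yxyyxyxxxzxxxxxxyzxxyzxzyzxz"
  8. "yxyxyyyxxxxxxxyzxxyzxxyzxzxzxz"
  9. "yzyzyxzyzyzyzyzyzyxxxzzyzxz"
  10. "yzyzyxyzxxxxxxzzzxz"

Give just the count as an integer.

9

1 → match
2 → match
3 → match
4 → match
5 → match
6 → match
7 → no match
8 → match
9 → match
10 → match
Total matched: 9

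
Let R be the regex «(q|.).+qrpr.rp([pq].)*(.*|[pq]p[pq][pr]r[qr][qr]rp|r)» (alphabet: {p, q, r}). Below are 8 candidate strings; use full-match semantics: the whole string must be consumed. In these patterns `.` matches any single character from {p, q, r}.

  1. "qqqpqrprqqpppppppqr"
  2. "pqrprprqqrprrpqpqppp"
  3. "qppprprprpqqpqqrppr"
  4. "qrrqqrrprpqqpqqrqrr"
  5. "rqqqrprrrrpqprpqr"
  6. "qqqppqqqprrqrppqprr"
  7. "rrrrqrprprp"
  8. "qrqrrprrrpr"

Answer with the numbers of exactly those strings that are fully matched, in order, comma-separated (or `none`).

1 → no match
2 → no match
3 → no match
4 → no match
5 → no match
6 → no match
7 → match
8 → no match

7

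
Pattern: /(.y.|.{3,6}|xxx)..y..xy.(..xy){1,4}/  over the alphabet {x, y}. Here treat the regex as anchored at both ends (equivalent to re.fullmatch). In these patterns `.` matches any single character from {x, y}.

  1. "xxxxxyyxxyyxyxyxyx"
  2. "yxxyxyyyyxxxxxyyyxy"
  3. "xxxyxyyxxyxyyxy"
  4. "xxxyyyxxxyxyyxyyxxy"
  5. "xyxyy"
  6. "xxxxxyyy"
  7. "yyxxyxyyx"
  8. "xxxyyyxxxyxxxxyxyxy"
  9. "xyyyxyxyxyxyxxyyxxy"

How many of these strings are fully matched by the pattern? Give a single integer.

4

1 → no match — must end with "xy"
2 → no match
3 → match
4 → match
5. "xyxyy" → no match — must end with "xy"
6. "xxxxxyyy" → no match — must end with "xy"
7. "yyxxyxyyx" → no match — must end with "xy"
8 → match
9 → match
Total matched: 4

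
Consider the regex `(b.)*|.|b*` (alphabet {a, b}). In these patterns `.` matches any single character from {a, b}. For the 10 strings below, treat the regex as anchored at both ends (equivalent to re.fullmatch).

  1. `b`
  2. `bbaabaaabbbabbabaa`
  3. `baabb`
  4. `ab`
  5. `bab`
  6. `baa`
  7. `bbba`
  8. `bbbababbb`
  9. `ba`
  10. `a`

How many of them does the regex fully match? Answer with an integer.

4

1. `b` → match
2 → no match
3. `baabb` → no match
4. `ab` → no match
5. `bab` → no match
6. `baa` → no match
7. `bbba` → match
8. `bbbababbb` → no match
9. `ba` → match
10. `a` → match
Total matched: 4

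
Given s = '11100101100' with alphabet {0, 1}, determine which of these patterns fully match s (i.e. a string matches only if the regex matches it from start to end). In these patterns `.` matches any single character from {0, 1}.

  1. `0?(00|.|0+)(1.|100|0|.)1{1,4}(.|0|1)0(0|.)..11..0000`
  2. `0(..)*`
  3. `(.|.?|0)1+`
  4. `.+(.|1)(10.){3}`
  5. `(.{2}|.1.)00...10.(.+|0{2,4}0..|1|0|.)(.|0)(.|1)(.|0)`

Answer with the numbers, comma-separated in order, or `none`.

1 → no match — must end with '0000'
2 → no match — must start with '0'
3 → no match — must end with '1'
4 → match
5 → no match

4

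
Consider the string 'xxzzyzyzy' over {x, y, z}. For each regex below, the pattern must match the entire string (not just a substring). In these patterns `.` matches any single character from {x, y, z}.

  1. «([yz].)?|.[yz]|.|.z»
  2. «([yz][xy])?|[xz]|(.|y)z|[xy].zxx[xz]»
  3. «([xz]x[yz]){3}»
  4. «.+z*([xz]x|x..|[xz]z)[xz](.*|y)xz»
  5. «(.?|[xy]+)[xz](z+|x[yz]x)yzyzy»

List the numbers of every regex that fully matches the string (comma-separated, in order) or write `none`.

1 → no match
2 → no match
3 → no match
4 → no match — must end with 'xz'
5 → match

5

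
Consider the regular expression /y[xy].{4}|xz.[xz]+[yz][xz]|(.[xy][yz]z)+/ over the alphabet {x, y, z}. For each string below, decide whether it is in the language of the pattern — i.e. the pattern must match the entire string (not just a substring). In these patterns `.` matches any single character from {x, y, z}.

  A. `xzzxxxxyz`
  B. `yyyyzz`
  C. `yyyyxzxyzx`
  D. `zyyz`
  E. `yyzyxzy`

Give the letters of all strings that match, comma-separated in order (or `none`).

A. `xzzxxxxyz` → match
B. `yyyyzz` → match
C. `yyyyxzxyzx` → no match
D. `zyyz` → match
E. `yyzyxzy` → no match

A, B, D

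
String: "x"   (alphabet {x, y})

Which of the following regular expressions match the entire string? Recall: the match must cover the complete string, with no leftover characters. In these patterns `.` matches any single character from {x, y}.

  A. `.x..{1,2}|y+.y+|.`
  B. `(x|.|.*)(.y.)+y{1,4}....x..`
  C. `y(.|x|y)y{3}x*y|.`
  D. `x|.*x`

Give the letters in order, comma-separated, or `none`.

A → match
B → no match
C → match
D → match

A, C, D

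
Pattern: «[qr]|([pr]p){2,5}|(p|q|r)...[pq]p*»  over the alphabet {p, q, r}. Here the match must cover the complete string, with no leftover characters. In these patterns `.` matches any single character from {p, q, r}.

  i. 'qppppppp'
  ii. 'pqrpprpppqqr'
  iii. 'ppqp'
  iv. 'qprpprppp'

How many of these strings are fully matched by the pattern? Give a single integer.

i → match
ii → no match
iii → no match
iv → no match
Total matched: 1

1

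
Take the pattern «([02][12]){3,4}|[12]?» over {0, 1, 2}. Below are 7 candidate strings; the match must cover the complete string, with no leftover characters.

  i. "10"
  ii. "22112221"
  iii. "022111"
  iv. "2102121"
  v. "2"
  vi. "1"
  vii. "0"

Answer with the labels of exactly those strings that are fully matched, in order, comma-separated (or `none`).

v, vi

i. "10" → no match
ii. "22112221" → no match
iii. "022111" → no match
iv. "2102121" → no match
v. "2" → match
vi. "1" → match
vii. "0" → no match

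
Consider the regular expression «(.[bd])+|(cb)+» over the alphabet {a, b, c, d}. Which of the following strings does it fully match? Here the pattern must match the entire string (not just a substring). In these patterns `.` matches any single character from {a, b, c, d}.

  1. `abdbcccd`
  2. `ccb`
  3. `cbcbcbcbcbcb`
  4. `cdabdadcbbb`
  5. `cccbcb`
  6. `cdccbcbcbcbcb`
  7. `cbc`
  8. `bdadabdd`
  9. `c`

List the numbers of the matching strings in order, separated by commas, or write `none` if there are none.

1. `abdbcccd` → no match
2. `ccb` → no match
3. `cbcbcbcbcbcb` → match
4. `cdabdadcbbb` → no match
5. `cccbcb` → no match
6 → no match
7. `cbc` → no match
8. `bdadabdd` → match
9. `c` → no match

3, 8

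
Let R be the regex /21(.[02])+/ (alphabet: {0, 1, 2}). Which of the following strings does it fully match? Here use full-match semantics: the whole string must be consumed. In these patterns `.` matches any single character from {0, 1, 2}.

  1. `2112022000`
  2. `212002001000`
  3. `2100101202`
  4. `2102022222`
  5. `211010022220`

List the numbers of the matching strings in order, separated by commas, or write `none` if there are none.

1, 2, 3, 4, 5

1 → match
2 → match
3 → match
4 → match
5 → match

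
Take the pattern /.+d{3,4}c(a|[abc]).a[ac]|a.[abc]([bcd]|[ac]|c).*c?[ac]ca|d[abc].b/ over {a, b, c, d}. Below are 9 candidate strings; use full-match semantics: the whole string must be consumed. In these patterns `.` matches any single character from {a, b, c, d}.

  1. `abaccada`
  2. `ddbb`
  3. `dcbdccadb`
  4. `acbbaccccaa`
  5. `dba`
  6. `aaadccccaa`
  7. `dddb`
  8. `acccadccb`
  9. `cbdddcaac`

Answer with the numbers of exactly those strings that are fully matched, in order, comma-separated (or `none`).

1 → no match
2 → no match
3 → no match
4 → no match
5 → no match
6 → no match
7 → no match
8 → no match
9 → no match

none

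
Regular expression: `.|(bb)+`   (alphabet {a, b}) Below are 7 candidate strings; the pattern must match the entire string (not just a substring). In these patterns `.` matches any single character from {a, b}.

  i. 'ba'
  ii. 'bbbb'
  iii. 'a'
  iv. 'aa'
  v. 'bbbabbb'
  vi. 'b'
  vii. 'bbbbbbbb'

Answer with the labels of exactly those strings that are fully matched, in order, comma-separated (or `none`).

ii, iii, vi, vii

i → no match
ii → match
iii → match
iv → no match
v → no match
vi → match
vii → match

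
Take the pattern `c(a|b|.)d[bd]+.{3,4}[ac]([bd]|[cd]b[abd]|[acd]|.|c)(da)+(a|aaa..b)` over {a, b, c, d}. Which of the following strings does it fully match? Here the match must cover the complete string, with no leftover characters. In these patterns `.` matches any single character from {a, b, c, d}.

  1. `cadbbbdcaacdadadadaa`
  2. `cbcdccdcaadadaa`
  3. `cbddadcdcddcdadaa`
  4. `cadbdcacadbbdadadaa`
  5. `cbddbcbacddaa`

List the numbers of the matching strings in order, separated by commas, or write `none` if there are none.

1, 4, 5

1 → match
2 → no match
3 → no match
4 → match
5 → match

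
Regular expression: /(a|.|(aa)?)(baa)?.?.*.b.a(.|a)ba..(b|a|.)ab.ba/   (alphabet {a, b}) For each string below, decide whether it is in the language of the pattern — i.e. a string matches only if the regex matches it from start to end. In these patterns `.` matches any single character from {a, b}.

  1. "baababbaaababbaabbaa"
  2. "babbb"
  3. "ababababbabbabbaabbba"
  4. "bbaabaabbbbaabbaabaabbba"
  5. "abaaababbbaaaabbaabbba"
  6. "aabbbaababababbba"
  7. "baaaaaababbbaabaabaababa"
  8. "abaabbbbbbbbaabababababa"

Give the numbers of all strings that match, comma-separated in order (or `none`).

1 → no match — must end with "ba"
2 → no match — must end with "ba"
3 → match
4 → match
5 → no match
6 → match
7 → match
8 → match

3, 4, 6, 7, 8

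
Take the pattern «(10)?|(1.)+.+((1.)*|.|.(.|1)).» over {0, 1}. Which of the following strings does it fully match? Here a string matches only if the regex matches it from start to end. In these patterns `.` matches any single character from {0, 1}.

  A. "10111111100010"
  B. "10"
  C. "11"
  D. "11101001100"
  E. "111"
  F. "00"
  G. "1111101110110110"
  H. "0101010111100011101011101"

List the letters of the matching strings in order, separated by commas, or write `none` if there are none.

A → match
B → match
C → no match
D → match
E → no match
F → no match
G → match
H → no match

A, B, D, G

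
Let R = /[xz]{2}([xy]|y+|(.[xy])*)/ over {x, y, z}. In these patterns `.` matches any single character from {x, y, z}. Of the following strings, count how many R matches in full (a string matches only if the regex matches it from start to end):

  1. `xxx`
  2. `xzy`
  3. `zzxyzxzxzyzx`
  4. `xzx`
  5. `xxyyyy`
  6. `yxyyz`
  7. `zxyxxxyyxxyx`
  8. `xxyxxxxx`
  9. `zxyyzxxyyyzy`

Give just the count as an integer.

8

1 → match
2 → match
3 → match
4 → match
5 → match
6 → no match
7 → match
8 → match
9 → match
Total matched: 8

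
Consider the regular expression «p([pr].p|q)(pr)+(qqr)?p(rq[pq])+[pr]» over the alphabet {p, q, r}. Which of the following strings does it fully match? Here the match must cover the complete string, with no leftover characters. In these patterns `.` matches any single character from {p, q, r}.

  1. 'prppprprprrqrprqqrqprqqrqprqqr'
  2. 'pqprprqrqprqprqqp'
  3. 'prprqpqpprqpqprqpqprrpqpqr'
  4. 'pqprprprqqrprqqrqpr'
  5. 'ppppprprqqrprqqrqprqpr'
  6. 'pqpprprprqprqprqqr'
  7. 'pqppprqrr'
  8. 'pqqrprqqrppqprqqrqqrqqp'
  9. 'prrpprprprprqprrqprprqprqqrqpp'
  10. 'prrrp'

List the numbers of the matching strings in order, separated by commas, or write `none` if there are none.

4, 5

1 → no match
2 → no match
3 → no match
4 → match
5 → match
6 → no match
7 → no match
8 → no match
9 → no match
10 → no match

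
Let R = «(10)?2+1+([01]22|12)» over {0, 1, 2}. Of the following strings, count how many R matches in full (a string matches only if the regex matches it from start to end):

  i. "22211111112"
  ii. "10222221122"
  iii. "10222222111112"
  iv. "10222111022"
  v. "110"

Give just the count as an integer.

i → match
ii → match
iii → match
iv → match
v → no match
Total matched: 4

4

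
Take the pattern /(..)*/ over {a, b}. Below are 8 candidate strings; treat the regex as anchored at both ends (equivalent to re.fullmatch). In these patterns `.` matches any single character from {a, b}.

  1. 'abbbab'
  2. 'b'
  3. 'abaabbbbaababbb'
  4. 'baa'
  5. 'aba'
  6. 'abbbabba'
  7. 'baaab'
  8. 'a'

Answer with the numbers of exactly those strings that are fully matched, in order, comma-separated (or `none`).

1 → match
2 → no match
3 → no match
4 → no match
5 → no match
6 → match
7 → no match
8 → no match

1, 6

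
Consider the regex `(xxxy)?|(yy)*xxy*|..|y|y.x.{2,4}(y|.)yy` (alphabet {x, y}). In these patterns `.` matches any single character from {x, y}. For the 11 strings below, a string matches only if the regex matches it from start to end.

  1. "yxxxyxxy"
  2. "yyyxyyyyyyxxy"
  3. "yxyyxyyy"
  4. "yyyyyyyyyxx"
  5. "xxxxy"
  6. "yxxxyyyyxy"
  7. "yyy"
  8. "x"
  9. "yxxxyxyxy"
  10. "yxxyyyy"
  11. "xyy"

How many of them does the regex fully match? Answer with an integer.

0

1 → no match
2 → no match
3 → no match
4 → no match
5 → no match
6 → no match
7 → no match
8 → no match
9 → no match
10 → no match
11 → no match
Total matched: 0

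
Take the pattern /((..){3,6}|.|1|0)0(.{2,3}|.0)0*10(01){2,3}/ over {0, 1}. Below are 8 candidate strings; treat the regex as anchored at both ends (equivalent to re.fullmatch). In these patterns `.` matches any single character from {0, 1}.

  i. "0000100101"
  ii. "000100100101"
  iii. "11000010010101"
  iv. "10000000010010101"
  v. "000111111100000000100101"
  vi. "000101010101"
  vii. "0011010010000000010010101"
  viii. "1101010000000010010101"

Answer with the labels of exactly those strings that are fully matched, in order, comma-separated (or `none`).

i. "0000100101" → match
ii. "000100100101" → match
iii → no match
iv → match
v → match
vi. "000101010101" → no match
vii → match
viii → match

i, ii, iv, v, vii, viii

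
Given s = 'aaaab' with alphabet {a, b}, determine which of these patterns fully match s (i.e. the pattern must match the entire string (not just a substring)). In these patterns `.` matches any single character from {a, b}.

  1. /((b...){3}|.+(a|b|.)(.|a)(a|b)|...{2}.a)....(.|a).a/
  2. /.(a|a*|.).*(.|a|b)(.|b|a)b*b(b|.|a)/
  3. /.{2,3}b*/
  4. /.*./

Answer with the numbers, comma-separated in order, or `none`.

4

1 → no match — must end with 'a'
2 → no match
3 → no match
4 → match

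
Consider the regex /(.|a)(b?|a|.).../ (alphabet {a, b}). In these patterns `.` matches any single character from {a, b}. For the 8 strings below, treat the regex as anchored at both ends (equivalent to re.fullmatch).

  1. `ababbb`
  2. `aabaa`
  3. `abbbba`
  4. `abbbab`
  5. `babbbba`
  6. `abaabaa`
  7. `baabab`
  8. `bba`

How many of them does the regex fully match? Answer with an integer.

1 → no match
2 → match
3 → no match
4 → no match
5 → no match
6 → no match
7 → no match
8 → no match
Total matched: 1

1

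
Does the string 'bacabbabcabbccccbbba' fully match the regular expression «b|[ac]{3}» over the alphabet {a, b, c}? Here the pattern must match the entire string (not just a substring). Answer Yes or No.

No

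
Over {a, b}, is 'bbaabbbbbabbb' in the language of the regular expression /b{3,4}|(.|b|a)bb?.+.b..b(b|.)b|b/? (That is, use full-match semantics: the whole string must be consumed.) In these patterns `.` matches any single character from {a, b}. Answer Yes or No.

Yes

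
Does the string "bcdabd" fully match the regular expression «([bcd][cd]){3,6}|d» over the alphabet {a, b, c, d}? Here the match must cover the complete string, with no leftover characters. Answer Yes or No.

No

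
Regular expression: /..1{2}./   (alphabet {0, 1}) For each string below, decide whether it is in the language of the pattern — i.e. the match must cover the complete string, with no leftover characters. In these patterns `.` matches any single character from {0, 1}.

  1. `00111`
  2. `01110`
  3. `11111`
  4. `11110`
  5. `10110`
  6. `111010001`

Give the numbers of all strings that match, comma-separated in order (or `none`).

1 → match
2 → match
3 → match
4 → match
5 → match
6 → no match

1, 2, 3, 4, 5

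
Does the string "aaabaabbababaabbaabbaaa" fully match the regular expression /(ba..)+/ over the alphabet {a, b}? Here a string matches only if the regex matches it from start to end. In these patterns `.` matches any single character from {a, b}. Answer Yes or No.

No

Every match must start with "ba", but "aaabaabbababaabbaabbaaa" does not.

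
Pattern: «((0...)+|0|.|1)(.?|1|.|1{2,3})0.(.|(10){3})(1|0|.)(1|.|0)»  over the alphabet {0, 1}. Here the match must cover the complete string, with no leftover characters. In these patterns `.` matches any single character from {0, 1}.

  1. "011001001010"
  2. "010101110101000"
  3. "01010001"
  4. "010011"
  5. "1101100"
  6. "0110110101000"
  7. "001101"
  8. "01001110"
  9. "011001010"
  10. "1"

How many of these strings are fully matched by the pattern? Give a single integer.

1. "011001001010" → no match
2 → no match
3. "01010001" → no match
4. "010011" → no match
5. "1101100" → match
6 → match
7. "001101" → match
8. "01001110" → no match
9. "011001010" → match
10. "1" → no match
Total matched: 4

4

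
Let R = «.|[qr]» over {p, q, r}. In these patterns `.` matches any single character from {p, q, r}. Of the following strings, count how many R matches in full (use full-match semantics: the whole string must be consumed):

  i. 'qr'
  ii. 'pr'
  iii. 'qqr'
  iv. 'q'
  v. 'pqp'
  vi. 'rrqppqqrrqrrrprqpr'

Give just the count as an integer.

i → no match
ii → no match
iii → no match
iv → match
v → no match
vi → no match
Total matched: 1

1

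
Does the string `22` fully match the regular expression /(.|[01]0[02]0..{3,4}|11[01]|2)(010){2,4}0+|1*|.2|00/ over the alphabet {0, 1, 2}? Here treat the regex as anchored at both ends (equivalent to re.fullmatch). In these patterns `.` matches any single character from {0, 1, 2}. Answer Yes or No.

Yes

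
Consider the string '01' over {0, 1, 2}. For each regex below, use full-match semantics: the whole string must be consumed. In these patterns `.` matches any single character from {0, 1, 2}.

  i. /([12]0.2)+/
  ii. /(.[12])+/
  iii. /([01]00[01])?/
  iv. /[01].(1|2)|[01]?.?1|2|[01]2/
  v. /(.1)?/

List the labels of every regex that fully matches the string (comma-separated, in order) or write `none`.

ii, iv, v

i → no match — must end with '2'
ii → match
iii → no match
iv → match
v → match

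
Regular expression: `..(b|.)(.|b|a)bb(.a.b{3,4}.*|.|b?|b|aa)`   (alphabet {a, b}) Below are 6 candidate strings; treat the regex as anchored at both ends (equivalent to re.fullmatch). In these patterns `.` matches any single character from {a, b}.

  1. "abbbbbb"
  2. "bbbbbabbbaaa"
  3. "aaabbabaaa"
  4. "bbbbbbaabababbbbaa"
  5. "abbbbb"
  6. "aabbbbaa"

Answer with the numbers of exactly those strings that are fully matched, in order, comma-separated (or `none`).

1 → match
2 → no match
3 → no match
4 → no match
5 → match
6 → match

1, 5, 6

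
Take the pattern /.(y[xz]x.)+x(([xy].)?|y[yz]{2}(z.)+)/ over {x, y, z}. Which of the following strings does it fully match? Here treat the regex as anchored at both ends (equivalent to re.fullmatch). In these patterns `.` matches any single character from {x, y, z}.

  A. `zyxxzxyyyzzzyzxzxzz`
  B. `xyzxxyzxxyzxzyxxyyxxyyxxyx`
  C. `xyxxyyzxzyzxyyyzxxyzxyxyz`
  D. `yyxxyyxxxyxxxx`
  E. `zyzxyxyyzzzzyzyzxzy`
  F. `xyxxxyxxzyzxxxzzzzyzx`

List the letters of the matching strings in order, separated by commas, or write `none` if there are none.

A, B, D, E

A → match
B → match
C → no match
D → match
E → match
F → no match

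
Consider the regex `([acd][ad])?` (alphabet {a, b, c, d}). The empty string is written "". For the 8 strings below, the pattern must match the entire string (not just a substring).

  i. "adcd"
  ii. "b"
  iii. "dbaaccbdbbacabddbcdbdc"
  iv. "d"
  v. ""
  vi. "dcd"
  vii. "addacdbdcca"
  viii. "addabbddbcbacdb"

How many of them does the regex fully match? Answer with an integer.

i. "adcd" → no match
ii. "b" → no match
iii → no match
iv. "d" → no match
v. "" → match
vi. "dcd" → no match
vii. "addacdbdcca" → no match
viii → no match
Total matched: 1

1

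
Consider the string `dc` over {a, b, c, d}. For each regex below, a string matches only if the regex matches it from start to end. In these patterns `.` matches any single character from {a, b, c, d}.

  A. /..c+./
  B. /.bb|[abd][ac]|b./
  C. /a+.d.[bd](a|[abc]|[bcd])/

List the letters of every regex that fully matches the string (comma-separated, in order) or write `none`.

A → no match
B → match
C → no match — must start with `a`

B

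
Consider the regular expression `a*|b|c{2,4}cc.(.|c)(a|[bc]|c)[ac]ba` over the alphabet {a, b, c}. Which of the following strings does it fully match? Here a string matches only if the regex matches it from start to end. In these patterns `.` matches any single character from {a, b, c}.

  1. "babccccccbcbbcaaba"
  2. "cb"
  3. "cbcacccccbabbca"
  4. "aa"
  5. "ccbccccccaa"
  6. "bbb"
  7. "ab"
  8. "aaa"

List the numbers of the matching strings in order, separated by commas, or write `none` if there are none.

4, 8

1 → no match
2. "cb" → no match
3 → no match
4. "aa" → match
5. "ccbccccccaa" → no match
6. "bbb" → no match
7. "ab" → no match
8. "aaa" → match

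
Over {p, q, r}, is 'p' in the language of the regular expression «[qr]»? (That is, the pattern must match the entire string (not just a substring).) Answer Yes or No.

No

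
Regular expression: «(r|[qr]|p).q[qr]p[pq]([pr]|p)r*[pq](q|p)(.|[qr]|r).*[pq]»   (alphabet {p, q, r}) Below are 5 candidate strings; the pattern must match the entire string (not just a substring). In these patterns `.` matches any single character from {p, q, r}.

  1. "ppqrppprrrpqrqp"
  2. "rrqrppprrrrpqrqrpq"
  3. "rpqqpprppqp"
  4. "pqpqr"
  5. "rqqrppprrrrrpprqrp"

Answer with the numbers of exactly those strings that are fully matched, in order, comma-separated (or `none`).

1 → match
2 → match
3. "rpqqpprppqp" → match
4. "pqpqr" → no match
5 → match

1, 2, 3, 5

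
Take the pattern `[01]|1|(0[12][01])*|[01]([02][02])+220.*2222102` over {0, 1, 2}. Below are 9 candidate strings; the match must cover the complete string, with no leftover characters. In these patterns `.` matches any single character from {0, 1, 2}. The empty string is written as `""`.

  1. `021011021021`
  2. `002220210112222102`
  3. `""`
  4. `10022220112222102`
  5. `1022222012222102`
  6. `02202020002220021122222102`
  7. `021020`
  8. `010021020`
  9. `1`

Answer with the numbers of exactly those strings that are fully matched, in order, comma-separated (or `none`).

1, 2, 3, 4, 5, 6, 7, 8, 9

1 → match
2 → match
3 → match
4 → match
5 → match
6 → match
7 → match
8 → match
9 → match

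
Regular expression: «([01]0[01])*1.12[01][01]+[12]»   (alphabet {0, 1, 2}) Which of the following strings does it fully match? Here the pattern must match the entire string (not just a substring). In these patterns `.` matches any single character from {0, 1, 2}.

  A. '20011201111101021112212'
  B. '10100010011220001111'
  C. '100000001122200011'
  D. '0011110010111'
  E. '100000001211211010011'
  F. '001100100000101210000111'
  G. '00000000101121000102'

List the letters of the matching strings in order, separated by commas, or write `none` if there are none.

F

A → no match
B → no match
C → no match
D → no match
E → no match
F → match
G → no match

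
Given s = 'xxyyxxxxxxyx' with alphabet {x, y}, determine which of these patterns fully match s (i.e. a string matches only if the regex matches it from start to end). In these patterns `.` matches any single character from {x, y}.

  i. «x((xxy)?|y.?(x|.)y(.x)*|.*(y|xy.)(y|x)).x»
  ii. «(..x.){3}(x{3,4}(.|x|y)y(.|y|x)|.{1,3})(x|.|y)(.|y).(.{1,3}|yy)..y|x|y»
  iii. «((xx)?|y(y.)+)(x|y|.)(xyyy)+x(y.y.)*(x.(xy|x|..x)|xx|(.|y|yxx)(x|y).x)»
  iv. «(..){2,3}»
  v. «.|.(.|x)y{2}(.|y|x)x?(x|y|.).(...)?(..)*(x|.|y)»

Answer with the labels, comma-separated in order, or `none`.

v

i → no match
ii → no match
iii → no match
iv → no match
v → match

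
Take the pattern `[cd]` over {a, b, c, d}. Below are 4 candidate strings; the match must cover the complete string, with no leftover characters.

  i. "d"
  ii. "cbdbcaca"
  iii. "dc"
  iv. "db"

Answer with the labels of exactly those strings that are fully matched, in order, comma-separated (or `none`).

i

i → match
ii → no match
iii → no match
iv → no match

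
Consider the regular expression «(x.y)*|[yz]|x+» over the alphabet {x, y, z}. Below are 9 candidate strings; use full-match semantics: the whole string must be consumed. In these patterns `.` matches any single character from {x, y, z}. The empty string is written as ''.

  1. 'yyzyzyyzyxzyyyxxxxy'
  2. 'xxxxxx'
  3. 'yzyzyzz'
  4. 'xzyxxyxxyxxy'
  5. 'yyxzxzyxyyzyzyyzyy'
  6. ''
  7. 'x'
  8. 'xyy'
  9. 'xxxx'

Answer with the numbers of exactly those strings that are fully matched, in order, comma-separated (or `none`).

2, 4, 6, 7, 8, 9

1 → no match
2 → match
3 → no match
4 → match
5 → no match
6 → match
7 → match
8 → match
9 → match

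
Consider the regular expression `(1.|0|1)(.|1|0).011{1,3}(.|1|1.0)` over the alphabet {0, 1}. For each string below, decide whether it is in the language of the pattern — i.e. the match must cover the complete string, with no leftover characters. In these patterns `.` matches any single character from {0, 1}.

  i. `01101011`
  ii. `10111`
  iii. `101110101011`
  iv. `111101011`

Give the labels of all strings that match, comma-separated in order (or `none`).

none

i. `01101011` → no match
ii. `10111` → no match
iii. `101110101011` → no match
iv. `111101011` → no match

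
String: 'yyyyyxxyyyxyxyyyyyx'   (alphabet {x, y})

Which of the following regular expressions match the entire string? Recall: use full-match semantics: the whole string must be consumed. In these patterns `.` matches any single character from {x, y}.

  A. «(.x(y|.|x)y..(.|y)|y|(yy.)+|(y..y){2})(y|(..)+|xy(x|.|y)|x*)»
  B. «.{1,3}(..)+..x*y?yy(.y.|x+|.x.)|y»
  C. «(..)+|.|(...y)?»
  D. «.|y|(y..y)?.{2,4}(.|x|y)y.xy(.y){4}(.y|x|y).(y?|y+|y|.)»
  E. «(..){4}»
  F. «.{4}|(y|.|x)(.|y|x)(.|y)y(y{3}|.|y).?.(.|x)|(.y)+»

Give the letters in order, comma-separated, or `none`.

A, B, D

A → match
B → match
C → no match
D → match
E → no match
F → no match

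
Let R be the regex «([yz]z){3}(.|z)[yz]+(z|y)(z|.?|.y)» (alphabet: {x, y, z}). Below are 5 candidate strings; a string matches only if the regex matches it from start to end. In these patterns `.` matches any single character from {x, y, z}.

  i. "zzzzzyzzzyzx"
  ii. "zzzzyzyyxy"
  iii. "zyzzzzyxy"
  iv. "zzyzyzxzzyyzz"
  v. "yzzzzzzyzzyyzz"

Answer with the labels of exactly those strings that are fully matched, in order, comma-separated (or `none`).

i → no match
ii → no match
iii → no match
iv → match
v → match

iv, v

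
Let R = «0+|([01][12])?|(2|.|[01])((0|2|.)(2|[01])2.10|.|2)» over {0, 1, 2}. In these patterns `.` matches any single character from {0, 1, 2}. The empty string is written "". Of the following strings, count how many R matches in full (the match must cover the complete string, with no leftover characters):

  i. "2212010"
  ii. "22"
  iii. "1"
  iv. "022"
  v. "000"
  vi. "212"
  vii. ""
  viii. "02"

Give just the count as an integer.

5

i → match
ii → match
iii → no match
iv → no match
v → match
vi → no match
vii → match
viii → match
Total matched: 5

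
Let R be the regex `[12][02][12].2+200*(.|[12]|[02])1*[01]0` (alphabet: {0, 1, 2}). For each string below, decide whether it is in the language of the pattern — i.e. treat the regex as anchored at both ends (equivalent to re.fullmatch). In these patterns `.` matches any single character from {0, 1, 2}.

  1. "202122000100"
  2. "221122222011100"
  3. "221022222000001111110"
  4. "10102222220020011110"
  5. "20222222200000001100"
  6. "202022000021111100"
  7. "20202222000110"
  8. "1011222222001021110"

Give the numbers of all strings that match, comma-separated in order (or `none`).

1. "202122000100" → match
2 → match
3 → match
4 → no match
5 → match
6 → match
7 → match
8 → no match

1, 2, 3, 5, 6, 7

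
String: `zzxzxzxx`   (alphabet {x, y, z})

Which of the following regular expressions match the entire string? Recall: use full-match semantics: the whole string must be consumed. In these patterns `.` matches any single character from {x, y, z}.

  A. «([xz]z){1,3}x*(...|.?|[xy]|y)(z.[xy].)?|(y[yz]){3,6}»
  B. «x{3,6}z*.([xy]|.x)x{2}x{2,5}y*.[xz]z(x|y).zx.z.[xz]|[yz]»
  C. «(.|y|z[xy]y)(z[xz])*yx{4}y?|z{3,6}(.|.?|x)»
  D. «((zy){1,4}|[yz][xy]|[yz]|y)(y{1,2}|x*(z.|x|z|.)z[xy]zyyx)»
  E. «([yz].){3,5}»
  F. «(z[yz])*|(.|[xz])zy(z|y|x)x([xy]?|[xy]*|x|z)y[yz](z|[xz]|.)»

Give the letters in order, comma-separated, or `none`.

A

A → match
B → no match
C → no match
D → no match
E → no match
F → no match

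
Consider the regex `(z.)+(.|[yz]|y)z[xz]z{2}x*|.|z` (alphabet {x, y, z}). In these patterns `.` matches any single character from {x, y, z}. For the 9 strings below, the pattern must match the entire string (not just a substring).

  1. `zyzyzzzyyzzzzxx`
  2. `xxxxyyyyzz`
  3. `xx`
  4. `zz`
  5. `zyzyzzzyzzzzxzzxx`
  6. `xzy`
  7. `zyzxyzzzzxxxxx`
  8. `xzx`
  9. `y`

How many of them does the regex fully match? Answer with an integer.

4

1 → match
2. `xxxxyyyyzz` → no match
3. `xx` → no match
4. `zz` → no match
5 → match
6. `xzy` → no match
7 → match
8. `xzx` → no match
9. `y` → match
Total matched: 4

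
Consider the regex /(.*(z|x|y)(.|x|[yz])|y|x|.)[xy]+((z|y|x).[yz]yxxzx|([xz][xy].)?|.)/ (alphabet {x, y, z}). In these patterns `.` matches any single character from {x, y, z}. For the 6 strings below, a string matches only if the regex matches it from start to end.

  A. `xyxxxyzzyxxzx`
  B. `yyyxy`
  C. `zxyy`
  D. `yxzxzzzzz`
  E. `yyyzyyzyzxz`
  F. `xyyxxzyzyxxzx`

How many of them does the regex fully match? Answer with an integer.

5

A → match
B. `yyyxy` → match
C. `zxyy` → match
D. `yxzxzzzzz` → no match
E. `yyyzyyzyzxz` → match
F → match
Total matched: 5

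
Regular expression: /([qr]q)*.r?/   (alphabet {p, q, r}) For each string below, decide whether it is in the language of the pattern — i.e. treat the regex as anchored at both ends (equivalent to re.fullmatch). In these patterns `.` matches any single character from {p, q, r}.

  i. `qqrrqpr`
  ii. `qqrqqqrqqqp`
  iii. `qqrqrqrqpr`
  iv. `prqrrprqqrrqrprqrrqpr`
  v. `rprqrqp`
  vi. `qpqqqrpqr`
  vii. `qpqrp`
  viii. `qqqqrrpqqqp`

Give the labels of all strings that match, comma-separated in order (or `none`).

ii, iii

i → no match
ii → match
iii → match
iv → no match
v → no match
vi → no match
vii → no match
viii → no match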